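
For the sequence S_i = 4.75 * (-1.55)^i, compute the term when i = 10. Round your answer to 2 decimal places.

S_10 = 4.75 * (-1.55)^10 ≈ 4.75 * 80.0418 ≈ 380.2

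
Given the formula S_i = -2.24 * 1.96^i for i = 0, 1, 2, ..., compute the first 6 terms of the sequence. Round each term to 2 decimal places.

This is a geometric sequence.
i=0: S_0 = -2.24 * 1.96^0 = -2.24
i=1: S_1 = -2.24 * 1.96^1 ≈ -4.39
i=2: S_2 = -2.24 * 1.96^2 ≈ -8.61
i=3: S_3 = -2.24 * 1.96^3 ≈ -16.87
i=4: S_4 = -2.24 * 1.96^4 ≈ -33.06
i=5: S_5 = -2.24 * 1.96^5 ≈ -64.79
The first 6 terms are: [-2.24, -4.39, -8.61, -16.87, -33.06, -64.79]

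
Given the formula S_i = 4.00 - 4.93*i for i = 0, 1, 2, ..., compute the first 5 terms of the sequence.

This is an arithmetic sequence.
i=0: S_0 = 4.0 + -4.93*0 = 4.0
i=1: S_1 = 4.0 + -4.93*1 = -0.93
i=2: S_2 = 4.0 + -4.93*2 = -5.86
i=3: S_3 = 4.0 + -4.93*3 = -10.79
i=4: S_4 = 4.0 + -4.93*4 = -15.72
The first 5 terms are: [4.0, -0.93, -5.86, -10.79, -15.72]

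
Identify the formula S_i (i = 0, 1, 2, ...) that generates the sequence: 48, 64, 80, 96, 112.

Check differences: 64 - 48 = 16
80 - 64 = 16
Common difference d = 16.
First term a = 48.
Formula: S_i = 48 + 16*i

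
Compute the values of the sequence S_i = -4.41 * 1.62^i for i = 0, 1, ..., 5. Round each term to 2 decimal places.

This is a geometric sequence.
i=0: S_0 = -4.41 * 1.62^0 = -4.41
i=1: S_1 = -4.41 * 1.62^1 ≈ -7.14
i=2: S_2 = -4.41 * 1.62^2 ≈ -11.57
i=3: S_3 = -4.41 * 1.62^3 ≈ -18.75
i=4: S_4 = -4.41 * 1.62^4 ≈ -30.37
i=5: S_5 = -4.41 * 1.62^5 ≈ -49.21
The first 6 terms are: [-4.41, -7.14, -11.57, -18.75, -30.37, -49.21]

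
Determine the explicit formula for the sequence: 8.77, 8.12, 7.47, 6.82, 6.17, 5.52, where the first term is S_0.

Check differences: 8.12 - 8.77 = -0.65
7.47 - 8.12 = -0.65
Common difference d = -0.65.
First term a = 8.77.
Formula: S_i = 8.77 - 0.65*i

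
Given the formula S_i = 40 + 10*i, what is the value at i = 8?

S_8 = 40 + 10*8 = 40 + 80 = 120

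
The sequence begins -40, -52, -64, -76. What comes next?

Differences: -52 - -40 = -12
This is an arithmetic sequence with common difference d = -12.
Next term = -76 + -12 = -88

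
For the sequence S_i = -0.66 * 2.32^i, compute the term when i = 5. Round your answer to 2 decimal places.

S_5 = -0.66 * 2.32^5 ≈ -0.66 * 67.2109 ≈ -44.36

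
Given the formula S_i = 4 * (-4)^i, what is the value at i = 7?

S_7 = 4 * (-4)^7 = 4 * -16384 = -65536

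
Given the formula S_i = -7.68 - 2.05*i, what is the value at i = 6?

S_6 = -7.68 + -2.05*6 = -7.68 + -12.3 = -19.98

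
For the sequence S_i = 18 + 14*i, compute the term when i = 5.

S_5 = 18 + 14*5 = 18 + 70 = 88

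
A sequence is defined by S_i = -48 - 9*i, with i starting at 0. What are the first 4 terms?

This is an arithmetic sequence.
i=0: S_0 = -48 + -9*0 = -48
i=1: S_1 = -48 + -9*1 = -57
i=2: S_2 = -48 + -9*2 = -66
i=3: S_3 = -48 + -9*3 = -75
The first 4 terms are: [-48, -57, -66, -75]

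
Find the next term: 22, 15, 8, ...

Differences: 15 - 22 = -7
This is an arithmetic sequence with common difference d = -7.
Next term = 8 + -7 = 1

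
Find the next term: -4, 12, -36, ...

Ratios: 12 / -4 = -3.0
This is a geometric sequence with common ratio r = -3.
Next term = -36 * -3 = 108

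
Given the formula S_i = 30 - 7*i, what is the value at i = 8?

S_8 = 30 + -7*8 = 30 + -56 = -26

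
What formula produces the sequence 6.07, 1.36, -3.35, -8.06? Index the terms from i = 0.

Check differences: 1.36 - 6.07 = -4.71
-3.35 - 1.36 = -4.71
Common difference d = -4.71.
First term a = 6.07.
Formula: S_i = 6.07 - 4.71*i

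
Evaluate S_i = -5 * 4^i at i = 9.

S_9 = -5 * 4^9 = -5 * 262144 = -1310720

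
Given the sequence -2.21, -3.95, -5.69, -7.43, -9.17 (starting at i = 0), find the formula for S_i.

Check differences: -3.95 - -2.21 = -1.74
-5.69 - -3.95 = -1.74
Common difference d = -1.74.
First term a = -2.21.
Formula: S_i = -2.21 - 1.74*i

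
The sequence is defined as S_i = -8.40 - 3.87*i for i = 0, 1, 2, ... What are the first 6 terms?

This is an arithmetic sequence.
i=0: S_0 = -8.4 + -3.87*0 = -8.4
i=1: S_1 = -8.4 + -3.87*1 = -12.27
i=2: S_2 = -8.4 + -3.87*2 = -16.14
i=3: S_3 = -8.4 + -3.87*3 = -20.01
i=4: S_4 = -8.4 + -3.87*4 = -23.88
i=5: S_5 = -8.4 + -3.87*5 = -27.75
The first 6 terms are: [-8.4, -12.27, -16.14, -20.01, -23.88, -27.75]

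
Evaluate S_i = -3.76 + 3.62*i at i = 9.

S_9 = -3.76 + 3.62*9 = -3.76 + 32.58 = 28.82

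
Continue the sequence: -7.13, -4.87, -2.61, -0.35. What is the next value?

Differences: -4.87 - -7.13 = 2.26
This is an arithmetic sequence with common difference d = 2.26.
Next term = -0.35 + 2.26 = 1.91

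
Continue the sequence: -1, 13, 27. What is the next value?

Differences: 13 - -1 = 14
This is an arithmetic sequence with common difference d = 14.
Next term = 27 + 14 = 41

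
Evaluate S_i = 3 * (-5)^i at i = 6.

S_6 = 3 * (-5)^6 = 3 * 15625 = 46875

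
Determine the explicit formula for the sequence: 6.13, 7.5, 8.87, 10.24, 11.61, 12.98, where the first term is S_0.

Check differences: 7.5 - 6.13 = 1.37
8.87 - 7.5 = 1.37
Common difference d = 1.37.
First term a = 6.13.
Formula: S_i = 6.13 + 1.37*i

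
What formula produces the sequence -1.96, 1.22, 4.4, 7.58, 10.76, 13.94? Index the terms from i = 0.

Check differences: 1.22 - -1.96 = 3.18
4.4 - 1.22 = 3.18
Common difference d = 3.18.
First term a = -1.96.
Formula: S_i = -1.96 + 3.18*i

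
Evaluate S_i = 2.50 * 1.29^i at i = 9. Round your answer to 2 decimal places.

S_9 = 2.5 * 1.29^9 ≈ 2.5 * 9.8925 ≈ 24.73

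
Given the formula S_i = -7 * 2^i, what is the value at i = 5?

S_5 = -7 * 2^5 = -7 * 32 = -224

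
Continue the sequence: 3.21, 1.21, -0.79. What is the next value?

Differences: 1.21 - 3.21 = -2.0
This is an arithmetic sequence with common difference d = -2.0.
Next term = -0.79 + -2.0 = -2.79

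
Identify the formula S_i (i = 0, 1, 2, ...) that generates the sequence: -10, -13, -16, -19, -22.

Check differences: -13 - -10 = -3
-16 - -13 = -3
Common difference d = -3.
First term a = -10.
Formula: S_i = -10 - 3*i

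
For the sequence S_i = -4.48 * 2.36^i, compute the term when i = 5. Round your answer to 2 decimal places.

S_5 = -4.48 * 2.36^5 ≈ -4.48 * 73.2082 ≈ -327.97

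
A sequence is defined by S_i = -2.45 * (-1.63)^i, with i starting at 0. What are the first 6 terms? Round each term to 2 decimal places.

This is a geometric sequence.
i=0: S_0 = -2.45 * (-1.63)^0 = -2.45
i=1: S_1 = -2.45 * (-1.63)^1 ≈ 3.99
i=2: S_2 = -2.45 * (-1.63)^2 ≈ -6.51
i=3: S_3 = -2.45 * (-1.63)^3 ≈ 10.61
i=4: S_4 = -2.45 * (-1.63)^4 ≈ -17.29
i=5: S_5 = -2.45 * (-1.63)^5 ≈ 28.19
The first 6 terms are: [-2.45, 3.99, -6.51, 10.61, -17.29, 28.19]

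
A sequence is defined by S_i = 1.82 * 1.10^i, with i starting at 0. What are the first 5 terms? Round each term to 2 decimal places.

This is a geometric sequence.
i=0: S_0 = 1.82 * 1.1^0 = 1.82
i=1: S_1 = 1.82 * 1.1^1 ≈ 2.0
i=2: S_2 = 1.82 * 1.1^2 ≈ 2.2
i=3: S_3 = 1.82 * 1.1^3 ≈ 2.42
i=4: S_4 = 1.82 * 1.1^4 ≈ 2.66
The first 5 terms are: [1.82, 2.0, 2.2, 2.42, 2.66]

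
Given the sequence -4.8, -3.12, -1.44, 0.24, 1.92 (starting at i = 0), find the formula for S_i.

Check differences: -3.12 - -4.8 = 1.68
-1.44 - -3.12 = 1.68
Common difference d = 1.68.
First term a = -4.8.
Formula: S_i = -4.80 + 1.68*i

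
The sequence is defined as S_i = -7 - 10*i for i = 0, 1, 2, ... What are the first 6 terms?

This is an arithmetic sequence.
i=0: S_0 = -7 + -10*0 = -7
i=1: S_1 = -7 + -10*1 = -17
i=2: S_2 = -7 + -10*2 = -27
i=3: S_3 = -7 + -10*3 = -37
i=4: S_4 = -7 + -10*4 = -47
i=5: S_5 = -7 + -10*5 = -57
The first 6 terms are: [-7, -17, -27, -37, -47, -57]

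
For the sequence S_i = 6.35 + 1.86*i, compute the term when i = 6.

S_6 = 6.35 + 1.86*6 = 6.35 + 11.16 = 17.51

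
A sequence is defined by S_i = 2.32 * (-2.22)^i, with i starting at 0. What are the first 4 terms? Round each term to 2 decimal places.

This is a geometric sequence.
i=0: S_0 = 2.32 * (-2.22)^0 = 2.32
i=1: S_1 = 2.32 * (-2.22)^1 ≈ -5.15
i=2: S_2 = 2.32 * (-2.22)^2 ≈ 11.43
i=3: S_3 = 2.32 * (-2.22)^3 ≈ -25.38
The first 4 terms are: [2.32, -5.15, 11.43, -25.38]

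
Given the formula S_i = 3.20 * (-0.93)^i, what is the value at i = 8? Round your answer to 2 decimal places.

S_8 = 3.2 * (-0.93)^8 ≈ 3.2 * 0.5596 ≈ 1.79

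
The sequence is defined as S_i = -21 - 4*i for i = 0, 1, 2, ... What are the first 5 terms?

This is an arithmetic sequence.
i=0: S_0 = -21 + -4*0 = -21
i=1: S_1 = -21 + -4*1 = -25
i=2: S_2 = -21 + -4*2 = -29
i=3: S_3 = -21 + -4*3 = -33
i=4: S_4 = -21 + -4*4 = -37
The first 5 terms are: [-21, -25, -29, -33, -37]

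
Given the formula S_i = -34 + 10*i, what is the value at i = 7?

S_7 = -34 + 10*7 = -34 + 70 = 36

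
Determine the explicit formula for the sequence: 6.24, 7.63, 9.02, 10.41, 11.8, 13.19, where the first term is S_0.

Check differences: 7.63 - 6.24 = 1.39
9.02 - 7.63 = 1.39
Common difference d = 1.39.
First term a = 6.24.
Formula: S_i = 6.24 + 1.39*i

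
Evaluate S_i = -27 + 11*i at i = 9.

S_9 = -27 + 11*9 = -27 + 99 = 72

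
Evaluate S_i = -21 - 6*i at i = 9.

S_9 = -21 + -6*9 = -21 + -54 = -75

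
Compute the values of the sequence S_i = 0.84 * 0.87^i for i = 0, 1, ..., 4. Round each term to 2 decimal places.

This is a geometric sequence.
i=0: S_0 = 0.84 * 0.87^0 = 0.84
i=1: S_1 = 0.84 * 0.87^1 ≈ 0.73
i=2: S_2 = 0.84 * 0.87^2 ≈ 0.64
i=3: S_3 = 0.84 * 0.87^3 ≈ 0.55
i=4: S_4 = 0.84 * 0.87^4 ≈ 0.48
The first 5 terms are: [0.84, 0.73, 0.64, 0.55, 0.48]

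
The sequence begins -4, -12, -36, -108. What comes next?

Ratios: -12 / -4 = 3.0
This is a geometric sequence with common ratio r = 3.
Next term = -108 * 3 = -324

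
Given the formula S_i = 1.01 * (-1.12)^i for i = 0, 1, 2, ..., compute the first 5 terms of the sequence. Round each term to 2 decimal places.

This is a geometric sequence.
i=0: S_0 = 1.01 * (-1.12)^0 = 1.01
i=1: S_1 = 1.01 * (-1.12)^1 ≈ -1.13
i=2: S_2 = 1.01 * (-1.12)^2 ≈ 1.27
i=3: S_3 = 1.01 * (-1.12)^3 ≈ -1.42
i=4: S_4 = 1.01 * (-1.12)^4 ≈ 1.59
The first 5 terms are: [1.01, -1.13, 1.27, -1.42, 1.59]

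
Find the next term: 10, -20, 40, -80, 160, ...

Ratios: -20 / 10 = -2.0
This is a geometric sequence with common ratio r = -2.
Next term = 160 * -2 = -320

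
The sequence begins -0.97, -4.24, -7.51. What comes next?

Differences: -4.24 - -0.97 = -3.27
This is an arithmetic sequence with common difference d = -3.27.
Next term = -7.51 + -3.27 = -10.78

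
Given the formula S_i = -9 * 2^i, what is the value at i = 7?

S_7 = -9 * 2^7 = -9 * 128 = -1152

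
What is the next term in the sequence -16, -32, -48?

Differences: -32 - -16 = -16
This is an arithmetic sequence with common difference d = -16.
Next term = -48 + -16 = -64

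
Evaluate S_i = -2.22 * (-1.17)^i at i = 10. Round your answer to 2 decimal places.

S_10 = -2.22 * (-1.17)^10 ≈ -2.22 * 4.8068 ≈ -10.67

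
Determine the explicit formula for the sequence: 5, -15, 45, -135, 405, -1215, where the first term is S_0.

Check ratios: -15 / 5 = -3.0
Common ratio r = -3.
First term a = 5.
Formula: S_i = 5 * (-3)^i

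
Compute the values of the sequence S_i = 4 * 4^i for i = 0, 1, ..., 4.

This is a geometric sequence.
i=0: S_0 = 4 * 4^0 = 4
i=1: S_1 = 4 * 4^1 = 16
i=2: S_2 = 4 * 4^2 = 64
i=3: S_3 = 4 * 4^3 = 256
i=4: S_4 = 4 * 4^4 = 1024
The first 5 terms are: [4, 16, 64, 256, 1024]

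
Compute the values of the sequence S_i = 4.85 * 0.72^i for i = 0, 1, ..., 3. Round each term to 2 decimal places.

This is a geometric sequence.
i=0: S_0 = 4.85 * 0.72^0 = 4.85
i=1: S_1 = 4.85 * 0.72^1 ≈ 3.49
i=2: S_2 = 4.85 * 0.72^2 ≈ 2.51
i=3: S_3 = 4.85 * 0.72^3 ≈ 1.81
The first 4 terms are: [4.85, 3.49, 2.51, 1.81]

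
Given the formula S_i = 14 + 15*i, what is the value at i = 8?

S_8 = 14 + 15*8 = 14 + 120 = 134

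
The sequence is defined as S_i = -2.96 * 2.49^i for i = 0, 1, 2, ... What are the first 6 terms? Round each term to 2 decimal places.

This is a geometric sequence.
i=0: S_0 = -2.96 * 2.49^0 = -2.96
i=1: S_1 = -2.96 * 2.49^1 ≈ -7.37
i=2: S_2 = -2.96 * 2.49^2 ≈ -18.35
i=3: S_3 = -2.96 * 2.49^3 ≈ -45.7
i=4: S_4 = -2.96 * 2.49^4 ≈ -113.79
i=5: S_5 = -2.96 * 2.49^5 ≈ -283.33
The first 6 terms are: [-2.96, -7.37, -18.35, -45.7, -113.79, -283.33]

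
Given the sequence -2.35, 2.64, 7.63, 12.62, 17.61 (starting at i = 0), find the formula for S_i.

Check differences: 2.64 - -2.35 = 4.99
7.63 - 2.64 = 4.99
Common difference d = 4.99.
First term a = -2.35.
Formula: S_i = -2.35 + 4.99*i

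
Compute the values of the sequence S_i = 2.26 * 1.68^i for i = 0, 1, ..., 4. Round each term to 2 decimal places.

This is a geometric sequence.
i=0: S_0 = 2.26 * 1.68^0 = 2.26
i=1: S_1 = 2.26 * 1.68^1 ≈ 3.8
i=2: S_2 = 2.26 * 1.68^2 ≈ 6.38
i=3: S_3 = 2.26 * 1.68^3 ≈ 10.72
i=4: S_4 = 2.26 * 1.68^4 ≈ 18.0
The first 5 terms are: [2.26, 3.8, 6.38, 10.72, 18.0]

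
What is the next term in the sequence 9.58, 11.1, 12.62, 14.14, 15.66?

Differences: 11.1 - 9.58 = 1.52
This is an arithmetic sequence with common difference d = 1.52.
Next term = 15.66 + 1.52 = 17.18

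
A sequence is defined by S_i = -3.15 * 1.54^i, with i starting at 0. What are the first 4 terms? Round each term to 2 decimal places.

This is a geometric sequence.
i=0: S_0 = -3.15 * 1.54^0 = -3.15
i=1: S_1 = -3.15 * 1.54^1 ≈ -4.85
i=2: S_2 = -3.15 * 1.54^2 ≈ -7.47
i=3: S_3 = -3.15 * 1.54^3 ≈ -11.5
The first 4 terms are: [-3.15, -4.85, -7.47, -11.5]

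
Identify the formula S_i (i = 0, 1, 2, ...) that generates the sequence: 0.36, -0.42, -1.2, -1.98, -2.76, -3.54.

Check differences: -0.42 - 0.36 = -0.78
-1.2 - -0.42 = -0.78
Common difference d = -0.78.
First term a = 0.36.
Formula: S_i = 0.36 - 0.78*i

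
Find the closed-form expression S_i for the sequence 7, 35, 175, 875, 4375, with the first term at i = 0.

Check ratios: 35 / 7 = 5.0
Common ratio r = 5.
First term a = 7.
Formula: S_i = 7 * 5^i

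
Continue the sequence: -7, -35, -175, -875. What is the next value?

Ratios: -35 / -7 = 5.0
This is a geometric sequence with common ratio r = 5.
Next term = -875 * 5 = -4375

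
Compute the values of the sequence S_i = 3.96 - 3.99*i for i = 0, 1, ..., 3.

This is an arithmetic sequence.
i=0: S_0 = 3.96 + -3.99*0 = 3.96
i=1: S_1 = 3.96 + -3.99*1 = -0.03
i=2: S_2 = 3.96 + -3.99*2 = -4.02
i=3: S_3 = 3.96 + -3.99*3 = -8.01
The first 4 terms are: [3.96, -0.03, -4.02, -8.01]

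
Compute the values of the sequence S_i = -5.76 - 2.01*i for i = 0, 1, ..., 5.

This is an arithmetic sequence.
i=0: S_0 = -5.76 + -2.01*0 = -5.76
i=1: S_1 = -5.76 + -2.01*1 = -7.77
i=2: S_2 = -5.76 + -2.01*2 = -9.78
i=3: S_3 = -5.76 + -2.01*3 = -11.79
i=4: S_4 = -5.76 + -2.01*4 = -13.8
i=5: S_5 = -5.76 + -2.01*5 = -15.81
The first 6 terms are: [-5.76, -7.77, -9.78, -11.79, -13.8, -15.81]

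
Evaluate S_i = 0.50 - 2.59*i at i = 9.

S_9 = 0.5 + -2.59*9 = 0.5 + -23.31 = -22.81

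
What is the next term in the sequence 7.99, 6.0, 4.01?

Differences: 6.0 - 7.99 = -1.99
This is an arithmetic sequence with common difference d = -1.99.
Next term = 4.01 + -1.99 = 2.02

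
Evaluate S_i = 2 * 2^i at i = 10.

S_10 = 2 * 2^10 = 2 * 1024 = 2048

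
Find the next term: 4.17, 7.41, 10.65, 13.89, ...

Differences: 7.41 - 4.17 = 3.24
This is an arithmetic sequence with common difference d = 3.24.
Next term = 13.89 + 3.24 = 17.13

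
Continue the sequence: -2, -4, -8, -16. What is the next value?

Ratios: -4 / -2 = 2.0
This is a geometric sequence with common ratio r = 2.
Next term = -16 * 2 = -32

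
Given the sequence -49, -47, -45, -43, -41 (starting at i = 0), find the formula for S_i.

Check differences: -47 - -49 = 2
-45 - -47 = 2
Common difference d = 2.
First term a = -49.
Formula: S_i = -49 + 2*i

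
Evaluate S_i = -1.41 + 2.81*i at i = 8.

S_8 = -1.41 + 2.81*8 = -1.41 + 22.48 = 21.07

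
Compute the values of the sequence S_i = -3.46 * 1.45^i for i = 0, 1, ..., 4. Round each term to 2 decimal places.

This is a geometric sequence.
i=0: S_0 = -3.46 * 1.45^0 = -3.46
i=1: S_1 = -3.46 * 1.45^1 ≈ -5.02
i=2: S_2 = -3.46 * 1.45^2 ≈ -7.27
i=3: S_3 = -3.46 * 1.45^3 ≈ -10.55
i=4: S_4 = -3.46 * 1.45^4 ≈ -15.29
The first 5 terms are: [-3.46, -5.02, -7.27, -10.55, -15.29]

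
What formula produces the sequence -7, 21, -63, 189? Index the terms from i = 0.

Check ratios: 21 / -7 = -3.0
Common ratio r = -3.
First term a = -7.
Formula: S_i = -7 * (-3)^i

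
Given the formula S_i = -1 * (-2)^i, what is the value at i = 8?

S_8 = -1 * (-2)^8 = -1 * 256 = -256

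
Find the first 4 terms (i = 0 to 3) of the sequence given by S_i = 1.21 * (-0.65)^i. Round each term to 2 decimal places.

This is a geometric sequence.
i=0: S_0 = 1.21 * (-0.65)^0 = 1.21
i=1: S_1 = 1.21 * (-0.65)^1 ≈ -0.79
i=2: S_2 = 1.21 * (-0.65)^2 ≈ 0.51
i=3: S_3 = 1.21 * (-0.65)^3 ≈ -0.33
The first 4 terms are: [1.21, -0.79, 0.51, -0.33]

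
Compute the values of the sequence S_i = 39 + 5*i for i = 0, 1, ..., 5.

This is an arithmetic sequence.
i=0: S_0 = 39 + 5*0 = 39
i=1: S_1 = 39 + 5*1 = 44
i=2: S_2 = 39 + 5*2 = 49
i=3: S_3 = 39 + 5*3 = 54
i=4: S_4 = 39 + 5*4 = 59
i=5: S_5 = 39 + 5*5 = 64
The first 6 terms are: [39, 44, 49, 54, 59, 64]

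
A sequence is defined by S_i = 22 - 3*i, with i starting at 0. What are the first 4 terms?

This is an arithmetic sequence.
i=0: S_0 = 22 + -3*0 = 22
i=1: S_1 = 22 + -3*1 = 19
i=2: S_2 = 22 + -3*2 = 16
i=3: S_3 = 22 + -3*3 = 13
The first 4 terms are: [22, 19, 16, 13]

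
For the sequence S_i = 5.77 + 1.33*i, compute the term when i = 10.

S_10 = 5.77 + 1.33*10 = 5.77 + 13.3 = 19.07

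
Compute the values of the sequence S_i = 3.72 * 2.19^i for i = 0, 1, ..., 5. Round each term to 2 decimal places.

This is a geometric sequence.
i=0: S_0 = 3.72 * 2.19^0 = 3.72
i=1: S_1 = 3.72 * 2.19^1 ≈ 8.15
i=2: S_2 = 3.72 * 2.19^2 ≈ 17.84
i=3: S_3 = 3.72 * 2.19^3 ≈ 39.07
i=4: S_4 = 3.72 * 2.19^4 ≈ 85.57
i=5: S_5 = 3.72 * 2.19^5 ≈ 187.4
The first 6 terms are: [3.72, 8.15, 17.84, 39.07, 85.57, 187.4]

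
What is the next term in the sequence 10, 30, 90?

Ratios: 30 / 10 = 3.0
This is a geometric sequence with common ratio r = 3.
Next term = 90 * 3 = 270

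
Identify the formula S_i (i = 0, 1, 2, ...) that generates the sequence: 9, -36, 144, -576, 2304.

Check ratios: -36 / 9 = -4.0
Common ratio r = -4.
First term a = 9.
Formula: S_i = 9 * (-4)^i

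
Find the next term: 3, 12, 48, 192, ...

Ratios: 12 / 3 = 4.0
This is a geometric sequence with common ratio r = 4.
Next term = 192 * 4 = 768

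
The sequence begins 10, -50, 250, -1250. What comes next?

Ratios: -50 / 10 = -5.0
This is a geometric sequence with common ratio r = -5.
Next term = -1250 * -5 = 6250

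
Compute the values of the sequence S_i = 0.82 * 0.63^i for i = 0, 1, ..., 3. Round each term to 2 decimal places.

This is a geometric sequence.
i=0: S_0 = 0.82 * 0.63^0 = 0.82
i=1: S_1 = 0.82 * 0.63^1 ≈ 0.52
i=2: S_2 = 0.82 * 0.63^2 ≈ 0.33
i=3: S_3 = 0.82 * 0.63^3 ≈ 0.21
The first 4 terms are: [0.82, 0.52, 0.33, 0.21]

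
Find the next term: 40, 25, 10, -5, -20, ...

Differences: 25 - 40 = -15
This is an arithmetic sequence with common difference d = -15.
Next term = -20 + -15 = -35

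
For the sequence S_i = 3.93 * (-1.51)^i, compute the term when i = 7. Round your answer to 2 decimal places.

S_7 = 3.93 * (-1.51)^7 ≈ 3.93 * -17.8994 ≈ -70.34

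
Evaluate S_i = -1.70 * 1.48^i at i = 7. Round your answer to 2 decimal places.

S_7 = -1.7 * 1.48^7 ≈ -1.7 * 15.5536 ≈ -26.44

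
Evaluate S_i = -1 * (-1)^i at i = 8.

S_8 = -1 * (-1)^8 = -1 * 1 = -1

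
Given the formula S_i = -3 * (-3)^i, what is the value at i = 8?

S_8 = -3 * (-3)^8 = -3 * 6561 = -19683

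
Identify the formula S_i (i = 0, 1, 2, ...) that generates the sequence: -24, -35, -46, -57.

Check differences: -35 - -24 = -11
-46 - -35 = -11
Common difference d = -11.
First term a = -24.
Formula: S_i = -24 - 11*i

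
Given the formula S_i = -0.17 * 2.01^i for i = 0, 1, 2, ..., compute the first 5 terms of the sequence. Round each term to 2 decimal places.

This is a geometric sequence.
i=0: S_0 = -0.17 * 2.01^0 = -0.17
i=1: S_1 = -0.17 * 2.01^1 ≈ -0.34
i=2: S_2 = -0.17 * 2.01^2 ≈ -0.69
i=3: S_3 = -0.17 * 2.01^3 ≈ -1.38
i=4: S_4 = -0.17 * 2.01^4 ≈ -2.77
The first 5 terms are: [-0.17, -0.34, -0.69, -1.38, -2.77]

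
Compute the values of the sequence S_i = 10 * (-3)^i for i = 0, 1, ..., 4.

This is a geometric sequence.
i=0: S_0 = 10 * (-3)^0 = 10
i=1: S_1 = 10 * (-3)^1 = -30
i=2: S_2 = 10 * (-3)^2 = 90
i=3: S_3 = 10 * (-3)^3 = -270
i=4: S_4 = 10 * (-3)^4 = 810
The first 5 terms are: [10, -30, 90, -270, 810]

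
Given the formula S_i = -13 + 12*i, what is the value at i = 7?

S_7 = -13 + 12*7 = -13 + 84 = 71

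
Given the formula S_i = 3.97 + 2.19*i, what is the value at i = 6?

S_6 = 3.97 + 2.19*6 = 3.97 + 13.14 = 17.11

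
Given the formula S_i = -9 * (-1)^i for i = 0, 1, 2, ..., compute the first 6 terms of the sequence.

This is a geometric sequence.
i=0: S_0 = -9 * (-1)^0 = -9
i=1: S_1 = -9 * (-1)^1 = 9
i=2: S_2 = -9 * (-1)^2 = -9
i=3: S_3 = -9 * (-1)^3 = 9
i=4: S_4 = -9 * (-1)^4 = -9
i=5: S_5 = -9 * (-1)^5 = 9
The first 6 terms are: [-9, 9, -9, 9, -9, 9]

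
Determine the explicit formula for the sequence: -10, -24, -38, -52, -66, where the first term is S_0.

Check differences: -24 - -10 = -14
-38 - -24 = -14
Common difference d = -14.
First term a = -10.
Formula: S_i = -10 - 14*i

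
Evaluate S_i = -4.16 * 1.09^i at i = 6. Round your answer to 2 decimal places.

S_6 = -4.16 * 1.09^6 ≈ -4.16 * 1.6771 ≈ -6.98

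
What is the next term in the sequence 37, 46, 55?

Differences: 46 - 37 = 9
This is an arithmetic sequence with common difference d = 9.
Next term = 55 + 9 = 64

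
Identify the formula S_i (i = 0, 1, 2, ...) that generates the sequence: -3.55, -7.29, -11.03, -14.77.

Check differences: -7.29 - -3.55 = -3.74
-11.03 - -7.29 = -3.74
Common difference d = -3.74.
First term a = -3.55.
Formula: S_i = -3.55 - 3.74*i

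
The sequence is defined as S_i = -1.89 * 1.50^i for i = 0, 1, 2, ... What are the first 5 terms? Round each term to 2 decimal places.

This is a geometric sequence.
i=0: S_0 = -1.89 * 1.5^0 = -1.89
i=1: S_1 = -1.89 * 1.5^1 ≈ -2.84
i=2: S_2 = -1.89 * 1.5^2 ≈ -4.25
i=3: S_3 = -1.89 * 1.5^3 ≈ -6.38
i=4: S_4 = -1.89 * 1.5^4 ≈ -9.57
The first 5 terms are: [-1.89, -2.84, -4.25, -6.38, -9.57]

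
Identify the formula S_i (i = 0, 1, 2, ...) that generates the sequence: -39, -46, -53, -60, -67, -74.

Check differences: -46 - -39 = -7
-53 - -46 = -7
Common difference d = -7.
First term a = -39.
Formula: S_i = -39 - 7*i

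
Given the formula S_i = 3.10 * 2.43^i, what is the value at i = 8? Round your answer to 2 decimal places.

S_8 = 3.1 * 2.43^8 ≈ 3.1 * 1215.7665 ≈ 3768.88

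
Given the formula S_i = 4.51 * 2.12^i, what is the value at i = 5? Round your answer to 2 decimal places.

S_5 = 4.51 * 2.12^5 ≈ 4.51 * 42.8232 ≈ 193.13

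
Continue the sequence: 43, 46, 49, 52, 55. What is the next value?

Differences: 46 - 43 = 3
This is an arithmetic sequence with common difference d = 3.
Next term = 55 + 3 = 58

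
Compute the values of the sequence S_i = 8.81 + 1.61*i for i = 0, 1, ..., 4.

This is an arithmetic sequence.
i=0: S_0 = 8.81 + 1.61*0 = 8.81
i=1: S_1 = 8.81 + 1.61*1 = 10.42
i=2: S_2 = 8.81 + 1.61*2 = 12.03
i=3: S_3 = 8.81 + 1.61*3 = 13.64
i=4: S_4 = 8.81 + 1.61*4 = 15.25
The first 5 terms are: [8.81, 10.42, 12.03, 13.64, 15.25]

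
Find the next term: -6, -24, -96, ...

Ratios: -24 / -6 = 4.0
This is a geometric sequence with common ratio r = 4.
Next term = -96 * 4 = -384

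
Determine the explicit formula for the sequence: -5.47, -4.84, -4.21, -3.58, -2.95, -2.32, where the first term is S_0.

Check differences: -4.84 - -5.47 = 0.63
-4.21 - -4.84 = 0.63
Common difference d = 0.63.
First term a = -5.47.
Formula: S_i = -5.47 + 0.63*i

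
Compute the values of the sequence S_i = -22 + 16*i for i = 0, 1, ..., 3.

This is an arithmetic sequence.
i=0: S_0 = -22 + 16*0 = -22
i=1: S_1 = -22 + 16*1 = -6
i=2: S_2 = -22 + 16*2 = 10
i=3: S_3 = -22 + 16*3 = 26
The first 4 terms are: [-22, -6, 10, 26]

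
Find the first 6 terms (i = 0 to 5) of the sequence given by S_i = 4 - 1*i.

This is an arithmetic sequence.
i=0: S_0 = 4 + -1*0 = 4
i=1: S_1 = 4 + -1*1 = 3
i=2: S_2 = 4 + -1*2 = 2
i=3: S_3 = 4 + -1*3 = 1
i=4: S_4 = 4 + -1*4 = 0
i=5: S_5 = 4 + -1*5 = -1
The first 6 terms are: [4, 3, 2, 1, 0, -1]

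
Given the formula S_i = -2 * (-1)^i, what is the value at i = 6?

S_6 = -2 * (-1)^6 = -2 * 1 = -2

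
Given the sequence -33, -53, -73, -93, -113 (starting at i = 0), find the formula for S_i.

Check differences: -53 - -33 = -20
-73 - -53 = -20
Common difference d = -20.
First term a = -33.
Formula: S_i = -33 - 20*i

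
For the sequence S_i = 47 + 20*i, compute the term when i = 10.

S_10 = 47 + 20*10 = 47 + 200 = 247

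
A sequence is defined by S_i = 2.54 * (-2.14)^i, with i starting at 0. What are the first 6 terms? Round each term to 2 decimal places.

This is a geometric sequence.
i=0: S_0 = 2.54 * (-2.14)^0 = 2.54
i=1: S_1 = 2.54 * (-2.14)^1 ≈ -5.44
i=2: S_2 = 2.54 * (-2.14)^2 ≈ 11.63
i=3: S_3 = 2.54 * (-2.14)^3 ≈ -24.89
i=4: S_4 = 2.54 * (-2.14)^4 ≈ 53.27
i=5: S_5 = 2.54 * (-2.14)^5 ≈ -114.0
The first 6 terms are: [2.54, -5.44, 11.63, -24.89, 53.27, -114.0]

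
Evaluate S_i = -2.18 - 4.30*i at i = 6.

S_6 = -2.18 + -4.3*6 = -2.18 + -25.8 = -27.98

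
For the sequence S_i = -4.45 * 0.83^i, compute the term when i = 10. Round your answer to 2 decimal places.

S_10 = -4.45 * 0.83^10 ≈ -4.45 * 0.1552 ≈ -0.69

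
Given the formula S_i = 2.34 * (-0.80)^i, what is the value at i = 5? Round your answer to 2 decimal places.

S_5 = 2.34 * (-0.8)^5 ≈ 2.34 * -0.3277 ≈ -0.77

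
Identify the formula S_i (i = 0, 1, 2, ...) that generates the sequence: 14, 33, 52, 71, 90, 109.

Check differences: 33 - 14 = 19
52 - 33 = 19
Common difference d = 19.
First term a = 14.
Formula: S_i = 14 + 19*i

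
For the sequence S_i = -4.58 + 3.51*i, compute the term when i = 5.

S_5 = -4.58 + 3.51*5 = -4.58 + 17.55 = 12.97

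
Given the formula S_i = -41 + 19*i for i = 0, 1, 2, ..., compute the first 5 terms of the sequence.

This is an arithmetic sequence.
i=0: S_0 = -41 + 19*0 = -41
i=1: S_1 = -41 + 19*1 = -22
i=2: S_2 = -41 + 19*2 = -3
i=3: S_3 = -41 + 19*3 = 16
i=4: S_4 = -41 + 19*4 = 35
The first 5 terms are: [-41, -22, -3, 16, 35]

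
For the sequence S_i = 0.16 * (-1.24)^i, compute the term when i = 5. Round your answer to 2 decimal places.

S_5 = 0.16 * (-1.24)^5 ≈ 0.16 * -2.9316 ≈ -0.47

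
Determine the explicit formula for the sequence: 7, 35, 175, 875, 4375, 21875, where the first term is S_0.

Check ratios: 35 / 7 = 5.0
Common ratio r = 5.
First term a = 7.
Formula: S_i = 7 * 5^i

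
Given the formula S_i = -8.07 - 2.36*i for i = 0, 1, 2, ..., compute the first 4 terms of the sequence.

This is an arithmetic sequence.
i=0: S_0 = -8.07 + -2.36*0 = -8.07
i=1: S_1 = -8.07 + -2.36*1 = -10.43
i=2: S_2 = -8.07 + -2.36*2 = -12.79
i=3: S_3 = -8.07 + -2.36*3 = -15.15
The first 4 terms are: [-8.07, -10.43, -12.79, -15.15]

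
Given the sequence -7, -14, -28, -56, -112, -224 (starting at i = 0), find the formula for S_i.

Check ratios: -14 / -7 = 2.0
Common ratio r = 2.
First term a = -7.
Formula: S_i = -7 * 2^i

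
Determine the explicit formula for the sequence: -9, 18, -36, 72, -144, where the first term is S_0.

Check ratios: 18 / -9 = -2.0
Common ratio r = -2.
First term a = -9.
Formula: S_i = -9 * (-2)^i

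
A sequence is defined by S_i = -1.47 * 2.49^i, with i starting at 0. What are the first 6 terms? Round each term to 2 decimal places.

This is a geometric sequence.
i=0: S_0 = -1.47 * 2.49^0 = -1.47
i=1: S_1 = -1.47 * 2.49^1 ≈ -3.66
i=2: S_2 = -1.47 * 2.49^2 ≈ -9.11
i=3: S_3 = -1.47 * 2.49^3 ≈ -22.69
i=4: S_4 = -1.47 * 2.49^4 ≈ -56.51
i=5: S_5 = -1.47 * 2.49^5 ≈ -140.71
The first 6 terms are: [-1.47, -3.66, -9.11, -22.69, -56.51, -140.71]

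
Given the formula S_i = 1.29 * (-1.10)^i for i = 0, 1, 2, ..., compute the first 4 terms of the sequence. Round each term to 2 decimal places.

This is a geometric sequence.
i=0: S_0 = 1.29 * (-1.1)^0 = 1.29
i=1: S_1 = 1.29 * (-1.1)^1 ≈ -1.42
i=2: S_2 = 1.29 * (-1.1)^2 ≈ 1.56
i=3: S_3 = 1.29 * (-1.1)^3 ≈ -1.72
The first 4 terms are: [1.29, -1.42, 1.56, -1.72]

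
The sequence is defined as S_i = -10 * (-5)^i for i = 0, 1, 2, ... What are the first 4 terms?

This is a geometric sequence.
i=0: S_0 = -10 * (-5)^0 = -10
i=1: S_1 = -10 * (-5)^1 = 50
i=2: S_2 = -10 * (-5)^2 = -250
i=3: S_3 = -10 * (-5)^3 = 1250
The first 4 terms are: [-10, 50, -250, 1250]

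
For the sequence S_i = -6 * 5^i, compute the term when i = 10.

S_10 = -6 * 5^10 = -6 * 9765625 = -58593750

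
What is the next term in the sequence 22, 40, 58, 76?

Differences: 40 - 22 = 18
This is an arithmetic sequence with common difference d = 18.
Next term = 76 + 18 = 94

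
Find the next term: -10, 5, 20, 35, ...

Differences: 5 - -10 = 15
This is an arithmetic sequence with common difference d = 15.
Next term = 35 + 15 = 50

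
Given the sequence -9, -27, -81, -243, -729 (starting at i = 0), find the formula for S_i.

Check ratios: -27 / -9 = 3.0
Common ratio r = 3.
First term a = -9.
Formula: S_i = -9 * 3^i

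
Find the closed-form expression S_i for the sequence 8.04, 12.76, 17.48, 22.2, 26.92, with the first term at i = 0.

Check differences: 12.76 - 8.04 = 4.72
17.48 - 12.76 = 4.72
Common difference d = 4.72.
First term a = 8.04.
Formula: S_i = 8.04 + 4.72*i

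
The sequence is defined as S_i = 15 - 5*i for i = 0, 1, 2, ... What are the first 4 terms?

This is an arithmetic sequence.
i=0: S_0 = 15 + -5*0 = 15
i=1: S_1 = 15 + -5*1 = 10
i=2: S_2 = 15 + -5*2 = 5
i=3: S_3 = 15 + -5*3 = 0
The first 4 terms are: [15, 10, 5, 0]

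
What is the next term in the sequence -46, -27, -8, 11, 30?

Differences: -27 - -46 = 19
This is an arithmetic sequence with common difference d = 19.
Next term = 30 + 19 = 49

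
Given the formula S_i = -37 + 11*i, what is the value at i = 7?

S_7 = -37 + 11*7 = -37 + 77 = 40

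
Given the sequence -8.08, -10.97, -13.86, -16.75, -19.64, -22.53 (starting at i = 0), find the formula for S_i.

Check differences: -10.97 - -8.08 = -2.89
-13.86 - -10.97 = -2.89
Common difference d = -2.89.
First term a = -8.08.
Formula: S_i = -8.08 - 2.89*i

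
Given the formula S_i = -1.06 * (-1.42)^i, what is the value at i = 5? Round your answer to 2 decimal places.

S_5 = -1.06 * (-1.42)^5 ≈ -1.06 * -5.7735 ≈ 6.12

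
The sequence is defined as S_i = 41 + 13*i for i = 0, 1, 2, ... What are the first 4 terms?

This is an arithmetic sequence.
i=0: S_0 = 41 + 13*0 = 41
i=1: S_1 = 41 + 13*1 = 54
i=2: S_2 = 41 + 13*2 = 67
i=3: S_3 = 41 + 13*3 = 80
The first 4 terms are: [41, 54, 67, 80]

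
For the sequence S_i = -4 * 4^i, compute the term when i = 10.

S_10 = -4 * 4^10 = -4 * 1048576 = -4194304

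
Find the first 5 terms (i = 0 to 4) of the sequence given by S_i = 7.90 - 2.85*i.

This is an arithmetic sequence.
i=0: S_0 = 7.9 + -2.85*0 = 7.9
i=1: S_1 = 7.9 + -2.85*1 = 5.05
i=2: S_2 = 7.9 + -2.85*2 = 2.2
i=3: S_3 = 7.9 + -2.85*3 = -0.65
i=4: S_4 = 7.9 + -2.85*4 = -3.5
The first 5 terms are: [7.9, 5.05, 2.2, -0.65, -3.5]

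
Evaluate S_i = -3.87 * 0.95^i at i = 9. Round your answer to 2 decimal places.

S_9 = -3.87 * 0.95^9 ≈ -3.87 * 0.6302 ≈ -2.44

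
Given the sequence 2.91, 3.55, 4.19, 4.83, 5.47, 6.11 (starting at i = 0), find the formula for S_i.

Check differences: 3.55 - 2.91 = 0.64
4.19 - 3.55 = 0.64
Common difference d = 0.64.
First term a = 2.91.
Formula: S_i = 2.91 + 0.64*i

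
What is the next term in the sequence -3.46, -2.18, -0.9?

Differences: -2.18 - -3.46 = 1.28
This is an arithmetic sequence with common difference d = 1.28.
Next term = -0.9 + 1.28 = 0.38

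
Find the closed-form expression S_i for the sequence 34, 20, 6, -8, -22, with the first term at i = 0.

Check differences: 20 - 34 = -14
6 - 20 = -14
Common difference d = -14.
First term a = 34.
Formula: S_i = 34 - 14*i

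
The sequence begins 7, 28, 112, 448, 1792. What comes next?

Ratios: 28 / 7 = 4.0
This is a geometric sequence with common ratio r = 4.
Next term = 1792 * 4 = 7168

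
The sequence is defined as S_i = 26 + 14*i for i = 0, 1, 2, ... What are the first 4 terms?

This is an arithmetic sequence.
i=0: S_0 = 26 + 14*0 = 26
i=1: S_1 = 26 + 14*1 = 40
i=2: S_2 = 26 + 14*2 = 54
i=3: S_3 = 26 + 14*3 = 68
The first 4 terms are: [26, 40, 54, 68]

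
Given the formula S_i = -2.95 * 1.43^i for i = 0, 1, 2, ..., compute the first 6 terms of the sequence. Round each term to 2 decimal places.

This is a geometric sequence.
i=0: S_0 = -2.95 * 1.43^0 = -2.95
i=1: S_1 = -2.95 * 1.43^1 ≈ -4.22
i=2: S_2 = -2.95 * 1.43^2 ≈ -6.03
i=3: S_3 = -2.95 * 1.43^3 ≈ -8.63
i=4: S_4 = -2.95 * 1.43^4 ≈ -12.34
i=5: S_5 = -2.95 * 1.43^5 ≈ -17.64
The first 6 terms are: [-2.95, -4.22, -6.03, -8.63, -12.34, -17.64]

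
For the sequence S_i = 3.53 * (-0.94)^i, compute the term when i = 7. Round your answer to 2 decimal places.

S_7 = 3.53 * (-0.94)^7 ≈ 3.53 * -0.6485 ≈ -2.29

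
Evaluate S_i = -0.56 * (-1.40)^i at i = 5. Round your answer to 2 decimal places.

S_5 = -0.56 * (-1.4)^5 ≈ -0.56 * -5.3782 ≈ 3.01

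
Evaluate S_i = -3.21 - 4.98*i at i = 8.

S_8 = -3.21 + -4.98*8 = -3.21 + -39.84 = -43.05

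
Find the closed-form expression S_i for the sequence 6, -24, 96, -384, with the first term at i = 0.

Check ratios: -24 / 6 = -4.0
Common ratio r = -4.
First term a = 6.
Formula: S_i = 6 * (-4)^i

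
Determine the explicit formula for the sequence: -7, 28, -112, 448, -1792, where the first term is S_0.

Check ratios: 28 / -7 = -4.0
Common ratio r = -4.
First term a = -7.
Formula: S_i = -7 * (-4)^i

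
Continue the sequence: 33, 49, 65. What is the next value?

Differences: 49 - 33 = 16
This is an arithmetic sequence with common difference d = 16.
Next term = 65 + 16 = 81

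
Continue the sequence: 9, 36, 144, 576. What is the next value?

Ratios: 36 / 9 = 4.0
This is a geometric sequence with common ratio r = 4.
Next term = 576 * 4 = 2304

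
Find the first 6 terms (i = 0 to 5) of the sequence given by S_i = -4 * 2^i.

This is a geometric sequence.
i=0: S_0 = -4 * 2^0 = -4
i=1: S_1 = -4 * 2^1 = -8
i=2: S_2 = -4 * 2^2 = -16
i=3: S_3 = -4 * 2^3 = -32
i=4: S_4 = -4 * 2^4 = -64
i=5: S_5 = -4 * 2^5 = -128
The first 6 terms are: [-4, -8, -16, -32, -64, -128]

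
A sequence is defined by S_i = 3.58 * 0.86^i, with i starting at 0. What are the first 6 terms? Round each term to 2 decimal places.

This is a geometric sequence.
i=0: S_0 = 3.58 * 0.86^0 = 3.58
i=1: S_1 = 3.58 * 0.86^1 ≈ 3.08
i=2: S_2 = 3.58 * 0.86^2 ≈ 2.65
i=3: S_3 = 3.58 * 0.86^3 ≈ 2.28
i=4: S_4 = 3.58 * 0.86^4 ≈ 1.96
i=5: S_5 = 3.58 * 0.86^5 ≈ 1.68
The first 6 terms are: [3.58, 3.08, 2.65, 2.28, 1.96, 1.68]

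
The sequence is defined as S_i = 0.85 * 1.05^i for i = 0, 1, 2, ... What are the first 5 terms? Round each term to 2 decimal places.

This is a geometric sequence.
i=0: S_0 = 0.85 * 1.05^0 = 0.85
i=1: S_1 = 0.85 * 1.05^1 ≈ 0.89
i=2: S_2 = 0.85 * 1.05^2 ≈ 0.94
i=3: S_3 = 0.85 * 1.05^3 ≈ 0.98
i=4: S_4 = 0.85 * 1.05^4 ≈ 1.03
The first 5 terms are: [0.85, 0.89, 0.94, 0.98, 1.03]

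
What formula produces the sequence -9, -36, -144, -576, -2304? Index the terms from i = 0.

Check ratios: -36 / -9 = 4.0
Common ratio r = 4.
First term a = -9.
Formula: S_i = -9 * 4^i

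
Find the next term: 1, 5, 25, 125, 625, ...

Ratios: 5 / 1 = 5.0
This is a geometric sequence with common ratio r = 5.
Next term = 625 * 5 = 3125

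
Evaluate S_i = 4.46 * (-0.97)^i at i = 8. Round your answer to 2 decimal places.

S_8 = 4.46 * (-0.97)^8 ≈ 4.46 * 0.7837 ≈ 3.5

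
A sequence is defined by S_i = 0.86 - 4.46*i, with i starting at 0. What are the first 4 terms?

This is an arithmetic sequence.
i=0: S_0 = 0.86 + -4.46*0 = 0.86
i=1: S_1 = 0.86 + -4.46*1 = -3.6
i=2: S_2 = 0.86 + -4.46*2 = -8.06
i=3: S_3 = 0.86 + -4.46*3 = -12.52
The first 4 terms are: [0.86, -3.6, -8.06, -12.52]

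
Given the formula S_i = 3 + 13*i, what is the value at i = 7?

S_7 = 3 + 13*7 = 3 + 91 = 94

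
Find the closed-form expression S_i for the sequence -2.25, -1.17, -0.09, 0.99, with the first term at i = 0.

Check differences: -1.17 - -2.25 = 1.08
-0.09 - -1.17 = 1.08
Common difference d = 1.08.
First term a = -2.25.
Formula: S_i = -2.25 + 1.08*i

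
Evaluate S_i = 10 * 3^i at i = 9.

S_9 = 10 * 3^9 = 10 * 19683 = 196830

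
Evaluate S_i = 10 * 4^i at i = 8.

S_8 = 10 * 4^8 = 10 * 65536 = 655360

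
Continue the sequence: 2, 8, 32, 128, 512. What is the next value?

Ratios: 8 / 2 = 4.0
This is a geometric sequence with common ratio r = 4.
Next term = 512 * 4 = 2048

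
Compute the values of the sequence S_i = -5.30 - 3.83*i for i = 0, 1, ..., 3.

This is an arithmetic sequence.
i=0: S_0 = -5.3 + -3.83*0 = -5.3
i=1: S_1 = -5.3 + -3.83*1 = -9.13
i=2: S_2 = -5.3 + -3.83*2 = -12.96
i=3: S_3 = -5.3 + -3.83*3 = -16.79
The first 4 terms are: [-5.3, -9.13, -12.96, -16.79]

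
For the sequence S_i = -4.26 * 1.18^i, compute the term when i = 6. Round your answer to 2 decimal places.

S_6 = -4.26 * 1.18^6 ≈ -4.26 * 2.6996 ≈ -11.5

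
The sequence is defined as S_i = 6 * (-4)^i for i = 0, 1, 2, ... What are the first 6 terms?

This is a geometric sequence.
i=0: S_0 = 6 * (-4)^0 = 6
i=1: S_1 = 6 * (-4)^1 = -24
i=2: S_2 = 6 * (-4)^2 = 96
i=3: S_3 = 6 * (-4)^3 = -384
i=4: S_4 = 6 * (-4)^4 = 1536
i=5: S_5 = 6 * (-4)^5 = -6144
The first 6 terms are: [6, -24, 96, -384, 1536, -6144]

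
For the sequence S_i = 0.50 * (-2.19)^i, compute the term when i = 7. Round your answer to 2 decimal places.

S_7 = 0.5 * (-2.19)^7 ≈ 0.5 * -241.6066 ≈ -120.8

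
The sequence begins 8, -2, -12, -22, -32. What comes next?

Differences: -2 - 8 = -10
This is an arithmetic sequence with common difference d = -10.
Next term = -32 + -10 = -42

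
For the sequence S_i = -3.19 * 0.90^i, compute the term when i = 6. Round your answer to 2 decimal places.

S_6 = -3.19 * 0.9^6 ≈ -3.19 * 0.5314 ≈ -1.7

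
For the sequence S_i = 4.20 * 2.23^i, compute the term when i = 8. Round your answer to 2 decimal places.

S_8 = 4.2 * 2.23^8 ≈ 4.2 * 611.5598 ≈ 2568.55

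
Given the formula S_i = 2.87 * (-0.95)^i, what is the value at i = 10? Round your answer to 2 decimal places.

S_10 = 2.87 * (-0.95)^10 ≈ 2.87 * 0.5987 ≈ 1.72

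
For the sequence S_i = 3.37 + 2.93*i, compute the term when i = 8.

S_8 = 3.37 + 2.93*8 = 3.37 + 23.44 = 26.81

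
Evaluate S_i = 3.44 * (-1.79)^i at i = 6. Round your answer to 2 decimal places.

S_6 = 3.44 * (-1.79)^6 ≈ 3.44 * 32.8941 ≈ 113.16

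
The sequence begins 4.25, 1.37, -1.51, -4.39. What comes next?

Differences: 1.37 - 4.25 = -2.88
This is an arithmetic sequence with common difference d = -2.88.
Next term = -4.39 + -2.88 = -7.27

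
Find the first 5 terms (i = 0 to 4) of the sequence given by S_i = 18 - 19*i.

This is an arithmetic sequence.
i=0: S_0 = 18 + -19*0 = 18
i=1: S_1 = 18 + -19*1 = -1
i=2: S_2 = 18 + -19*2 = -20
i=3: S_3 = 18 + -19*3 = -39
i=4: S_4 = 18 + -19*4 = -58
The first 5 terms are: [18, -1, -20, -39, -58]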